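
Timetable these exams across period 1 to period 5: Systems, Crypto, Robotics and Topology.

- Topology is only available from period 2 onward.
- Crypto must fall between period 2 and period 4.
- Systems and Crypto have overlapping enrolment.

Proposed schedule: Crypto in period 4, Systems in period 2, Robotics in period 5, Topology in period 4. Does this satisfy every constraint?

Topology is only available from period 2 onward — holds.
Crypto must fall between period 2 and period 4 — holds.
Systems and Crypto have overlapping enrolment — holds.

Yes, all constraints hold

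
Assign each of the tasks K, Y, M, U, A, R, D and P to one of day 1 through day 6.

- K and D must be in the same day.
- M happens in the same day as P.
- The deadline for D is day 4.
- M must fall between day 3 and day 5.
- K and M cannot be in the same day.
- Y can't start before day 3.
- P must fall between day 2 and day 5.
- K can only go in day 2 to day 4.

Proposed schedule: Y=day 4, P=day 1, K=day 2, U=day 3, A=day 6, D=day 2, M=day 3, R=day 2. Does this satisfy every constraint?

No — it violates: P must fall between day 2 and day 5

Y can't start before day 3 — holds.
P must fall between day 2 and day 5 — violated.
M happens in the same day as P — violated.
K and D must be in the same day — holds.
The deadline for D is day 4 — holds.
M must fall between day 3 and day 5 — holds.
K and M cannot be in the same day — holds.
K can only go in day 2 to day 4 — holds.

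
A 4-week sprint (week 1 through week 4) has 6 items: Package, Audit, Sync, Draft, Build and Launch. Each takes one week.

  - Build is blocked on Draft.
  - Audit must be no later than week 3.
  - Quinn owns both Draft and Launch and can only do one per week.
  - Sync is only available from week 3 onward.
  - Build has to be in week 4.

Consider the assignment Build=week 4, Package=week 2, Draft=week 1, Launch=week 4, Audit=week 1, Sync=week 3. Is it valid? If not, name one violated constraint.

Audit must be no later than week 3 — holds.
Build is blocked on Draft — holds.
Build has to be in week 4 — holds.
Quinn owns both Draft and Launch and can only do one per week — holds.
Sync is only available from week 3 onward — holds.

Valid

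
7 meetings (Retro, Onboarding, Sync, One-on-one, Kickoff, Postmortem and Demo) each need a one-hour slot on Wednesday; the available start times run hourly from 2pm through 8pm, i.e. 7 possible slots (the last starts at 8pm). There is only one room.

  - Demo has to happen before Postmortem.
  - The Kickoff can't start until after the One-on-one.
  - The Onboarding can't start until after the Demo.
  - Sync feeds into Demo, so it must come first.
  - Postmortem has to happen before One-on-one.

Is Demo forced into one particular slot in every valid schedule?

Demo can be 3pm (e.g. Sync in 2pm; Retro in 8pm; Kickoff in 7pm; Demo in 3pm; One-on-one in 5pm; Onboarding in 6pm; Postmortem in 4pm) or 4pm (e.g. Sync in 2pm; Demo in 4pm; Retro in 3pm; Onboarding in 7pm; One-on-one in 6pm; Kickoff in 8pm; Postmortem in 5pm).

No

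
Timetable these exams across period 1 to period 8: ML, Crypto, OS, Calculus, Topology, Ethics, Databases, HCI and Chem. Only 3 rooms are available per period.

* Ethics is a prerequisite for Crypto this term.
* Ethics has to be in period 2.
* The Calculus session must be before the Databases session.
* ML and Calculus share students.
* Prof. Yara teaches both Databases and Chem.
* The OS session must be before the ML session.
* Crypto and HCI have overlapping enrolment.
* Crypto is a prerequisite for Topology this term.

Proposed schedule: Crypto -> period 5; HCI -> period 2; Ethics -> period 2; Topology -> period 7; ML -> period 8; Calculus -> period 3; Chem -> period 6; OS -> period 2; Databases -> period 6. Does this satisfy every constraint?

The OS session must be before the ML session — holds.
The Calculus session must be before the Databases session — holds.
Crypto is a prerequisite for Topology this term — holds.
Ethics has to be in period 2 — holds.
ML and Calculus share students — holds.
Crypto and HCI have overlapping enrolment — holds.
Prof. Yara teaches both Databases and Chem — violated.
Only 3 rooms are available per period — holds.
Ethics is a prerequisite for Crypto this term — holds.

No. Prof. Yara teaches both Databases and Chem is not satisfied.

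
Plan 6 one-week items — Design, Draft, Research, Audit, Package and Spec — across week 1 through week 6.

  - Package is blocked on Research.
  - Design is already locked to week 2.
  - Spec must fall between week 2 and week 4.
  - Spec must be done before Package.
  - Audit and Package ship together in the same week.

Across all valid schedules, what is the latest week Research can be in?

week 5

Downstream work caps Research at week 5.
Research at week 5 is achievable: Research -> week 5, Audit -> week 6, Package -> week 6, Spec -> week 2, Design -> week 2, Draft -> week 1.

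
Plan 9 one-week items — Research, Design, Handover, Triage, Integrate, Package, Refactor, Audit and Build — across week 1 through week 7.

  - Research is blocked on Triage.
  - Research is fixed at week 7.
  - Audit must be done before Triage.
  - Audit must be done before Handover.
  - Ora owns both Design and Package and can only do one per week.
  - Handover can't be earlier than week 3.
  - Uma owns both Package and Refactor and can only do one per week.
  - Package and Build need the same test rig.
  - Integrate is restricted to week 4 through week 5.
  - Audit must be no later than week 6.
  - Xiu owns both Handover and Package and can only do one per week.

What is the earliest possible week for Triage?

week 2

Precedence pushes Triage to at least week 2; downstream work caps Triage at week 6.
Triage at week 2 is achievable: Integrate in week 4, Handover in week 3, Audit in week 1, Triage in week 2, Refactor in week 1, Research in week 7, Build in week 1, Design in week 1, Package in week 2.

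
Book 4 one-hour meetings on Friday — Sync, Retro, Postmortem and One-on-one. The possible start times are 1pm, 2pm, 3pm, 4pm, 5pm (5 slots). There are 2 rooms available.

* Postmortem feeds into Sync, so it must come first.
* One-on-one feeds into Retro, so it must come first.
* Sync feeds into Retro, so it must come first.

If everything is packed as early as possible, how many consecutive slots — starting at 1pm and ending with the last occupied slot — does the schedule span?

The precedence chain requires at least 3 distinct slots.
With at most 2 per slot and 4 meetings, at least 2 slots are needed.
3 works (last occupied slot: 3pm): for example One-on-one in 1pm, Sync in 2pm, Retro in 3pm, Postmortem in 1pm.

3 slots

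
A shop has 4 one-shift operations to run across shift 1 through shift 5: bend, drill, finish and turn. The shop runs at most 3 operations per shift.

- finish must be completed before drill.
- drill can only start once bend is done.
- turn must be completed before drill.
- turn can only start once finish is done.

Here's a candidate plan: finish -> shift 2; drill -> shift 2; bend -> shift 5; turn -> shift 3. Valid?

No — it violates: drill can only start once bend is done

finish must be completed before drill — violated.
turn must be completed before drill — violated.
The shop runs at most 3 operations per shift — holds.
drill can only start once bend is done — violated.
turn can only start once finish is done — holds.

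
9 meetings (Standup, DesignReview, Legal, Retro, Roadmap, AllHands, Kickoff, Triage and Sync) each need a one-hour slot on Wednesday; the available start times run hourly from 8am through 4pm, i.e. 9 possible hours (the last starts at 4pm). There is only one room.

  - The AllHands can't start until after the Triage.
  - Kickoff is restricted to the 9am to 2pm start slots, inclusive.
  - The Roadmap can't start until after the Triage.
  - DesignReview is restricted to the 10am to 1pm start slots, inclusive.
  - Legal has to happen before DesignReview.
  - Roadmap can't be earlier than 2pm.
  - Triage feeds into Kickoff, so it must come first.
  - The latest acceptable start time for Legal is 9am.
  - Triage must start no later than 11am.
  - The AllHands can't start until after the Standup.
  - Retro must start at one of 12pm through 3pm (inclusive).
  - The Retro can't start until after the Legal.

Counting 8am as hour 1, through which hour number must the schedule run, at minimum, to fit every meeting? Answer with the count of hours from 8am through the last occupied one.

The precedence chain requires at least 2 distinct hours.
With at most 1 per hour and 9 meetings, at least 9 hours are needed.
Roadmap can't be placed before 2pm — that is hour 7 counting from 8am — so the schedule must run through at least 7 hours.
9 works (last occupied hour: 4pm): for example Triage -> 9am; AllHands -> 3pm; Retro -> 12pm; Roadmap -> 2pm; Kickoff -> 11am; Sync -> 4pm; DesignReview -> 10am; Legal -> 8am; Standup -> 1pm.

9 hours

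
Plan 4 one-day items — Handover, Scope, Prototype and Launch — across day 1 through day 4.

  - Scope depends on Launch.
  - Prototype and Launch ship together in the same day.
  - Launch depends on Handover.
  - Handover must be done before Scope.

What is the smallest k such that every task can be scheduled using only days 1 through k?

The precedence chain requires at least 3 distinct days.
3 works (last occupied day: day 3): for example Handover -> day 1, Scope -> day 3, Launch -> day 2, Prototype -> day 2.

3 days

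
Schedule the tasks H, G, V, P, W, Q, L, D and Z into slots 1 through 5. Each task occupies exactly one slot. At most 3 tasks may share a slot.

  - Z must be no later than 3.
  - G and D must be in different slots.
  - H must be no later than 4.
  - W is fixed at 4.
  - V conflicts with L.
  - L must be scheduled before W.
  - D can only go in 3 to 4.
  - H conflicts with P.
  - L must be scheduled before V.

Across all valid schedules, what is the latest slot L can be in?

Downstream work caps L at 3.
L at 3 is achievable: W -> 4, L -> 3, V -> 4, D -> 3, Q -> 2, Z -> 1, H -> 1, P -> 2, G -> 1.

3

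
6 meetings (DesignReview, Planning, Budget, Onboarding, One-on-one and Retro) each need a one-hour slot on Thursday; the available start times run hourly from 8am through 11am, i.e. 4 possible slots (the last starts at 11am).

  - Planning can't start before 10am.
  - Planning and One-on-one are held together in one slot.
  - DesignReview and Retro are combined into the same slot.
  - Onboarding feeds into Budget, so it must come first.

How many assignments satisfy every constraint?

48

Splitting on DesignReview: it can be 8am (12), 9am (12), 10am (12), 11am (12). Listing each branch's schedules as (Planning, Budget, Onboarding, One-on-one, Retro):
DesignReview=8am: (10am,9am,8am,10am,8am) (10am,10am,8am,10am,8am) (10am,10am,9am,10am,8am) (10am,11am,8am,10am,8am) (10am,11am,9am,10am,8am) (10am,11am,10am,10am,8am) (11am,9am,8am,11am,8am) (11am,10am,8am,11am,8am) (11am,10am,9am,11am,8am) (11am,11am,8am,11am,8am) (11am,11am,9am,11am,8am) (11am,11am,10am,11am,8am) — 12.
DesignReview=9am: (10am,9am,8am,10am,9am) (10am,10am,8am,10am,9am) (10am,10am,9am,10am,9am) (10am,11am,8am,10am,9am) (10am,11am,9am,10am,9am) (10am,11am,10am,10am,9am) (11am,9am,8am,11am,9am) (11am,10am,8am,11am,9am) (11am,10am,9am,11am,9am) (11am,11am,8am,11am,9am) (11am,11am,9am,11am,9am) (11am,11am,10am,11am,9am) — 12.
DesignReview=10am: (10am,9am,8am,10am,10am) (10am,10am,8am,10am,10am) (10am,10am,9am,10am,10am) (10am,11am,8am,10am,10am) (10am,11am,9am,10am,10am) (10am,11am,10am,10am,10am) (11am,9am,8am,11am,10am) (11am,10am,8am,11am,10am) (11am,10am,9am,11am,10am) (11am,11am,8am,11am,10am) (11am,11am,9am,11am,10am) (11am,11am,10am,11am,10am) — 12.
DesignReview=11am: (10am,9am,8am,10am,11am) (10am,10am,8am,10am,11am) (10am,10am,9am,10am,11am) (10am,11am,8am,10am,11am) (10am,11am,9am,10am,11am) (10am,11am,10am,10am,11am) (11am,9am,8am,11am,11am) (11am,10am,8am,11am,11am) (11am,10am,9am,11am,11am) (11am,11am,8am,11am,11am) (11am,11am,9am,11am,11am) (11am,11am,10am,11am,11am) — 12.
Summing: 12 + 12 + 12 + 12 = 48.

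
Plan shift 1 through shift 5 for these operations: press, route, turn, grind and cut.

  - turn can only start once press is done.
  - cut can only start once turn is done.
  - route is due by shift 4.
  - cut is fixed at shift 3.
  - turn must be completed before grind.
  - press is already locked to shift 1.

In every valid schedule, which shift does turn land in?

shift 2

press is fixed at shift 1 and must come before turn, so turn is at least shift 2.
cut is fixed at shift 3 and must come after turn, so turn is at most shift 2.
So turn must be shift 2.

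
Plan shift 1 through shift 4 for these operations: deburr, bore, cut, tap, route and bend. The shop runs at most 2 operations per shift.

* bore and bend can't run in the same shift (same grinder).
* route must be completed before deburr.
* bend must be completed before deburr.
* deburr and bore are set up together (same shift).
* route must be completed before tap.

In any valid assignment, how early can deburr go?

Precedence pushes deburr to at least shift 2.
deburr at shift 2 is achievable: bore in shift 2; route in shift 1; tap in shift 3; deburr in shift 2; cut in shift 3; bend in shift 1.

shift 2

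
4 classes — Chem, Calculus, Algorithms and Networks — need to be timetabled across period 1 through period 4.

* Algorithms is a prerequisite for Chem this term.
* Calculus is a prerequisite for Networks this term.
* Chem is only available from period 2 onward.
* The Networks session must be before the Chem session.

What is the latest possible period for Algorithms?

Downstream work caps Algorithms at period 3.
Algorithms at period 3 is achievable: Calculus=period 1; Algorithms=period 3; Networks=period 2; Chem=period 4.

period 3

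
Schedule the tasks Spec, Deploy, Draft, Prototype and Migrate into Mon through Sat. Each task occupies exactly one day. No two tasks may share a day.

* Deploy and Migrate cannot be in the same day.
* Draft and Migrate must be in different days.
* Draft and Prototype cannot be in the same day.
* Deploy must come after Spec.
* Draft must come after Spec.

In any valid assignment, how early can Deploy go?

Tue

Precedence pushes Deploy to at least Tue.
Deploy at Tue is achievable: Draft -> Wed, Prototype -> Thu, Deploy -> Tue, Spec -> Mon, Migrate -> Fri.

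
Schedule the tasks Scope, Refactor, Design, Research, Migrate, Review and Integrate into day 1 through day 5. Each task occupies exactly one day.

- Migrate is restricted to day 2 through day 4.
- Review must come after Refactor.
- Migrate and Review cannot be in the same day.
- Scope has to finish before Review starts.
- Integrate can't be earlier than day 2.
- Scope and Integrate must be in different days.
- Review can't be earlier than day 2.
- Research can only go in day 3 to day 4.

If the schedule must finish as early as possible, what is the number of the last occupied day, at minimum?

day 3

The precedence chain requires at least 2 distinct days.
Research can't be placed before day 3, so the schedule must run through at least day 3.
3 works (last occupied day: day 3): for example Refactor in day 1, Review in day 2, Migrate in day 3, Design in day 1, Integrate in day 2, Scope in day 1, Research in day 3.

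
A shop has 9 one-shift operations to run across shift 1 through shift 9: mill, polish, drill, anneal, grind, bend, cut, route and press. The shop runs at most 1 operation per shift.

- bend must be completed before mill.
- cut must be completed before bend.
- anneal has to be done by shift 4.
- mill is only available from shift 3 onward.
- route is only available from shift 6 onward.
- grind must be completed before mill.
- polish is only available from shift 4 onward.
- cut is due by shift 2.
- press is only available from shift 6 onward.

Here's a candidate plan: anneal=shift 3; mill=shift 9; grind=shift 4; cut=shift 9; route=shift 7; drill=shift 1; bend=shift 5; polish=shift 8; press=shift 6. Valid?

Invalid. The shop runs at most 1 operation per shift.

polish is only available from shift 4 onward — holds.
cut must be completed before bend — violated.
mill is only available from shift 3 onward — holds.
cut is due by shift 2 — violated.
press is only available from shift 6 onward — holds.
route is only available from shift 6 onward — holds.
anneal has to be done by shift 4 — holds.
bend must be completed before mill — holds.
grind must be completed before mill — holds.
The shop runs at most 1 operation per shift — violated.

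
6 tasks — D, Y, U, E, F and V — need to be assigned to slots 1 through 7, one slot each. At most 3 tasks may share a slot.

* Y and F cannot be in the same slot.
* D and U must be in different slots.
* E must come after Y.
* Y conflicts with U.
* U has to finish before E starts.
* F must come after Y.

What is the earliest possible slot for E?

3

Precedence pushes E to at least 2.
E at 3 is achievable: F -> 2; V -> 1; Y -> 1; E -> 3; U -> 2; D -> 1.
Nothing earlier works — the conflict and capacity constraints rule out every slot before 3.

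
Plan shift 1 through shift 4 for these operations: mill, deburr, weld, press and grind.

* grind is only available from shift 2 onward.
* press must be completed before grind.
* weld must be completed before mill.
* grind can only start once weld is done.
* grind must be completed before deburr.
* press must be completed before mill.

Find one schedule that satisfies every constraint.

grind=shift 2, mill=shift 2, deburr=shift 3, weld=shift 1, press=shift 1

Checking: weld(shift 1) before mill(shift 2); grind(shift 2) before deburr(shift 3); press(shift 1) before grind(shift 2); press(shift 1) before mill(shift 2); weld(shift 1) before grind(shift 2); grind=shift 2 in [shift 2,shift 4].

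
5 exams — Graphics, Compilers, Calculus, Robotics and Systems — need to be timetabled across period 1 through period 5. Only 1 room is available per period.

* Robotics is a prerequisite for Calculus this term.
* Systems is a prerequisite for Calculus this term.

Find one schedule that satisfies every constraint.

Systems in period 2, Robotics in period 1, Compilers in period 5, Graphics in period 4, Calculus in period 3

Checking: Robotics(period 1) before Calculus(period 3); Systems(period 2) before Calculus(period 3); max 1 per period (cap 1).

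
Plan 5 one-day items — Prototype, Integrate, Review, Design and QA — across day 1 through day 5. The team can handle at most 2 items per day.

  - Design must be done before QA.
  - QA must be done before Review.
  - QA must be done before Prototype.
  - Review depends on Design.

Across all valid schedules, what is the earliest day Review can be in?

Precedence pushes Review to at least day 3.
Review at day 3 is achievable: QA -> day 2, Integrate -> day 1, Prototype -> day 3, Design -> day 1, Review -> day 3.

day 3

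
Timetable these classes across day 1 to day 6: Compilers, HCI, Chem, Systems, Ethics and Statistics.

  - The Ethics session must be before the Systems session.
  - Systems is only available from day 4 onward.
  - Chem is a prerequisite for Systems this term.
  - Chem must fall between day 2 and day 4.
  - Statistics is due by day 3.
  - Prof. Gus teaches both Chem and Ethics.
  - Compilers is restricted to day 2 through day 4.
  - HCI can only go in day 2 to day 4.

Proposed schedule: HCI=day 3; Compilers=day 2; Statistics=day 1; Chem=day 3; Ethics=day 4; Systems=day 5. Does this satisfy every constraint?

The Ethics session must be before the Systems session — holds.
Systems is only available from day 4 onward — holds.
Prof. Gus teaches both Chem and Ethics — holds.
Chem must fall between day 2 and day 4 — holds.
Chem is a prerequisite for Systems this term — holds.
Statistics is due by day 3 — holds.
HCI can only go in day 2 to day 4 — holds.
Compilers is restricted to day 2 through day 4 — holds.

Yes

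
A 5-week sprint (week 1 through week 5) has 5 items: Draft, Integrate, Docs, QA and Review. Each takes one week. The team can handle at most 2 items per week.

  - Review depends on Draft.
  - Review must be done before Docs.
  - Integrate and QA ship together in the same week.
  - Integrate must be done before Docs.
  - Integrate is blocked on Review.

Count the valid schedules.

Splitting on Draft: it can be week 1 (4), week 2 (1). Listing each branch's schedules as (Integrate, Docs, QA, Review) by week number:
Draft=week 1: (3,4,3,2) (3,5,3,2) (4,5,4,2) (4,5,4,3) — 4.
Draft=week 2: (4,5,4,3) — 1.
Summing: 4 + 1 = 5.

5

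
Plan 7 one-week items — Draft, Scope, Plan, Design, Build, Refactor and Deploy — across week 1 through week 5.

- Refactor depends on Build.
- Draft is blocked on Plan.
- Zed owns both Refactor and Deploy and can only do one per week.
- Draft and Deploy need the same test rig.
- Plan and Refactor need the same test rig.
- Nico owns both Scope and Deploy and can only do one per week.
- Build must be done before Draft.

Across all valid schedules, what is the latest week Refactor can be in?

Precedence pushes Refactor to at least week 2.
Refactor at week 5 is achievable: Scope in week 1; Plan in week 1; Refactor in week 5; Deploy in week 3; Design in week 1; Build in week 1; Draft in week 2.

week 5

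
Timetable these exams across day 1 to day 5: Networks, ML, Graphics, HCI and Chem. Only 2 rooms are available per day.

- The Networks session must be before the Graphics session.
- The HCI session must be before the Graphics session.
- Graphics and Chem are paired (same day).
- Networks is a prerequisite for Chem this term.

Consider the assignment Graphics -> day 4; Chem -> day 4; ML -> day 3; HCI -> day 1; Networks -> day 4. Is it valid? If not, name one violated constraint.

Graphics and Chem are paired (same day) — holds.
The Networks session must be before the Graphics session — violated.
The HCI session must be before the Graphics session — holds.
Only 2 rooms are available per day — violated.
Networks is a prerequisite for Chem this term — violated.

No — it violates: Only 2 rooms are available per day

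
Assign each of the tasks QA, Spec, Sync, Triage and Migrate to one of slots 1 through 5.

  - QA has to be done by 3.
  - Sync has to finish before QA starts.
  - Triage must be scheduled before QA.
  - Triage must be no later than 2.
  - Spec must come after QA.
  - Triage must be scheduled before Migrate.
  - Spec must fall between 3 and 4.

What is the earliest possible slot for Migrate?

Precedence pushes Migrate to at least 2.
Migrate at 2 is achievable: Spec -> 3, Migrate -> 2, Sync -> 1, Triage -> 1, QA -> 2.

2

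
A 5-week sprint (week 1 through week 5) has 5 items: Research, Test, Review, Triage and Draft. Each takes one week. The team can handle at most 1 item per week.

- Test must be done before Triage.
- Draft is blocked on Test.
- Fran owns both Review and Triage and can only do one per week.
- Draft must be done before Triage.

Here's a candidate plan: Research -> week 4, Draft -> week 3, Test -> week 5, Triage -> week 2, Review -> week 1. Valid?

Draft is blocked on Test — violated.
Fran owns both Review and Triage and can only do one per week — holds.
Test must be done before Triage — violated.
The team can handle at most 1 item per week — holds.
Draft must be done before Triage — violated.

Invalid. Test must be done before Triage.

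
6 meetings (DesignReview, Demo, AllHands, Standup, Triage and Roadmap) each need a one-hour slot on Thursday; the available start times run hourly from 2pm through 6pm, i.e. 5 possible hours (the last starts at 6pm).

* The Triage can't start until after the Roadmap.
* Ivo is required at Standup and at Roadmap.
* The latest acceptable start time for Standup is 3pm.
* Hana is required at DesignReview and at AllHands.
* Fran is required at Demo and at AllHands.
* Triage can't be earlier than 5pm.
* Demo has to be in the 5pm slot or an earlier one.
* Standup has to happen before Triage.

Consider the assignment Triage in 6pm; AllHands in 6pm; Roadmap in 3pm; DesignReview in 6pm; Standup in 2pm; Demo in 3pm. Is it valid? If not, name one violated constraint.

Standup has to happen before Triage — holds.
The latest acceptable start time for Standup is 3pm — holds.
Ivo is required at Standup and at Roadmap — holds.
Hana is required at DesignReview and at AllHands — violated.
Demo has to be in the 5pm slot or an earlier one — holds.
Fran is required at Demo and at AllHands — holds.
Triage can't be earlier than 5pm — holds.
The Triage can't start until after the Roadmap — holds.

No. Hana is required at DesignReview and at AllHands is not satisfied.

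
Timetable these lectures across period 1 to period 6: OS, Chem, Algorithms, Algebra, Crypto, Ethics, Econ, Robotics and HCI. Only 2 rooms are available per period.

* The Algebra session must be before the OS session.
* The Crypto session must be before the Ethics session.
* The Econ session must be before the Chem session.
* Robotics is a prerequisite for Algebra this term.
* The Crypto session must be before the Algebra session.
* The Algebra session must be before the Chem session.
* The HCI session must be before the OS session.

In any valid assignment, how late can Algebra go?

Precedence pushes Algebra to at least period 2; downstream work caps Algebra at period 5.
Algebra at period 5 is achievable: Chem=period 6; Algebra=period 5; HCI=period 3; Robotics=period 2; Crypto=period 1; Algorithms=period 3; Econ=period 1; Ethics=period 2; OS=period 6.

period 5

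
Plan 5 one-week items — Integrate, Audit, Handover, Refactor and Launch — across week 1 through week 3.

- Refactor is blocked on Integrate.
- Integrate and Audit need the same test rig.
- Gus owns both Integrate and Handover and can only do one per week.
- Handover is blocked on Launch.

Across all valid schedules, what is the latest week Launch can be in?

Downstream work caps Launch at week 2.
Launch at week 2 is achievable: Integrate=week 1; Handover=week 3; Refactor=week 2; Audit=week 2; Launch=week 2.

week 2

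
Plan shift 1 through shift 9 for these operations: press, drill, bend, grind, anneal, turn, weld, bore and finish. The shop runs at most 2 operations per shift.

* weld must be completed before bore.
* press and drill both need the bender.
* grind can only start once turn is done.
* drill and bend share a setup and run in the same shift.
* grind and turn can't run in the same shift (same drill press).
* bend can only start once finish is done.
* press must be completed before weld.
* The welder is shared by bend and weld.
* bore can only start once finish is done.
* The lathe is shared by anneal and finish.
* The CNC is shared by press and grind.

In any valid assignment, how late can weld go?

shift 8

Precedence pushes weld to at least shift 2; downstream work caps weld at shift 8.
weld at shift 8 is achievable: bend in shift 2, turn in shift 3, anneal in shift 3, press in shift 1, finish in shift 1, drill in shift 2, bore in shift 9, weld in shift 8, grind in shift 4.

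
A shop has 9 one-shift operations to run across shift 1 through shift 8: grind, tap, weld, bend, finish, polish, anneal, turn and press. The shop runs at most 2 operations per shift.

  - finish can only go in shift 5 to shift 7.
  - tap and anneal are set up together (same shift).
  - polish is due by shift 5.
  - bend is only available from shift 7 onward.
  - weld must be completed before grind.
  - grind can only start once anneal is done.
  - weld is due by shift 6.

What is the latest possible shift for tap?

shift 7

Tap must be in the same shift as anneal, which can't be after shift 7, so tap is at most shift 7.
tap at shift 7 is achievable: bend in shift 8, tap in shift 7, polish in shift 1, anneal in shift 7, turn in shift 2, grind in shift 8, finish in shift 5, press in shift 2, weld in shift 1.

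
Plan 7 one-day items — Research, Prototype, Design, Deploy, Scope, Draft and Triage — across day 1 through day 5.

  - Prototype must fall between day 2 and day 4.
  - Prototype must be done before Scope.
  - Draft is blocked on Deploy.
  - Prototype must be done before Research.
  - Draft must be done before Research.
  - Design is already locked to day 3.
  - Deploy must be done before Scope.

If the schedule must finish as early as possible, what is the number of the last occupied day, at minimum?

day 3

The precedence chain requires at least 3 distinct days.
3 works (last occupied day: day 3): for example Deploy=day 1; Triage=day 1; Scope=day 3; Prototype=day 2; Design=day 3; Draft=day 2; Research=day 3.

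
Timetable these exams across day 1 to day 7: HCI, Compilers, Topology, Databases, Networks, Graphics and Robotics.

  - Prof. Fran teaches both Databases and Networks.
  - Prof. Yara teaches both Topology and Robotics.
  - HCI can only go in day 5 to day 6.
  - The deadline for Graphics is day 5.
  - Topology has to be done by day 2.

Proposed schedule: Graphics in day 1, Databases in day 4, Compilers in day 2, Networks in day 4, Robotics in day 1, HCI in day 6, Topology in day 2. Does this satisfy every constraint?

Invalid. Prof. Fran teaches both Databases and Networks.

The deadline for Graphics is day 5 — holds.
Prof. Yara teaches both Topology and Robotics — holds.
Prof. Fran teaches both Databases and Networks — violated.
Topology has to be done by day 2 — holds.
HCI can only go in day 5 to day 6 — holds.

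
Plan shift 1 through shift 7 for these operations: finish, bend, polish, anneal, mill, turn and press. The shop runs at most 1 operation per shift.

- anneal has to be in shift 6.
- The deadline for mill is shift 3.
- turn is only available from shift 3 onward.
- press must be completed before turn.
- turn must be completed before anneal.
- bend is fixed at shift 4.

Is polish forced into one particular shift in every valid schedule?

No

polish can be shift 1 (e.g. turn in shift 5; polish in shift 1; finish in shift 7; bend in shift 4; anneal in shift 6; press in shift 3; mill in shift 2) or shift 2 (e.g. anneal in shift 6, bend in shift 4, mill in shift 1, finish in shift 7, press in shift 3, turn in shift 5, polish in shift 2).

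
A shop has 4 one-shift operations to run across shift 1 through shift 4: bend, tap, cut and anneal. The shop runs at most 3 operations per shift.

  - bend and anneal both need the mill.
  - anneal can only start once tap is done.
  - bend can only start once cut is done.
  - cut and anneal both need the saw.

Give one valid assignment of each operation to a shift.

tap=shift 1, bend=shift 2, anneal=shift 3, cut=shift 1

Checking: tap(shift 1) before anneal(shift 3); cut(shift 1) before bend(shift 2); bend(shift 2) != anneal(shift 3); cut(shift 1) != anneal(shift 3); max 2 per shift (cap 3).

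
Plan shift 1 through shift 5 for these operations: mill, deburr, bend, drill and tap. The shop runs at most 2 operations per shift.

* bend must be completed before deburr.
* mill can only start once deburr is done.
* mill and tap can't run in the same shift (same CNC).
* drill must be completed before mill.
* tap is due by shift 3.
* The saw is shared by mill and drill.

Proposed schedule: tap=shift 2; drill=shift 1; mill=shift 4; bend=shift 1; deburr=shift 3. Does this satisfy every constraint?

The saw is shared by mill and drill — holds.
mill and tap can't run in the same shift (same CNC) — holds.
tap is due by shift 3 — holds.
mill can only start once deburr is done — holds.
bend must be completed before deburr — holds.
drill must be completed before mill — holds.
The shop runs at most 2 operations per shift — holds.

Valid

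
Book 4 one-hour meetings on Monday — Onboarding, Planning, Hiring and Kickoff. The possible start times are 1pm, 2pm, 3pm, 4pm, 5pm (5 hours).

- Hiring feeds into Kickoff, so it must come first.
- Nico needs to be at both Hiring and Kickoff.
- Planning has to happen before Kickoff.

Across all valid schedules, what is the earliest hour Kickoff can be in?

2pm

Precedence pushes Kickoff to at least 2pm.
Kickoff at 2pm is achievable: Hiring -> 1pm, Planning -> 1pm, Kickoff -> 2pm, Onboarding -> 1pm.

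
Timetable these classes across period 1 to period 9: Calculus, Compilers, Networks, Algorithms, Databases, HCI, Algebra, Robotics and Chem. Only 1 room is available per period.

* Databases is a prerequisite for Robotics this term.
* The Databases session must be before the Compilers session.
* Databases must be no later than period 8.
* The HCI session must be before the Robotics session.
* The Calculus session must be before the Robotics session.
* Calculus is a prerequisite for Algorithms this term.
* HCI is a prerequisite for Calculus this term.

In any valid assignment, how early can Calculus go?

Precedence pushes Calculus to at least period 2; downstream work caps Calculus at period 8.
Calculus at period 2 is achievable: Robotics in period 4, Algebra in period 8, Algorithms in period 6, Databases in period 3, Chem in period 9, Compilers in period 5, Calculus in period 2, Networks in period 7, HCI in period 1.

period 2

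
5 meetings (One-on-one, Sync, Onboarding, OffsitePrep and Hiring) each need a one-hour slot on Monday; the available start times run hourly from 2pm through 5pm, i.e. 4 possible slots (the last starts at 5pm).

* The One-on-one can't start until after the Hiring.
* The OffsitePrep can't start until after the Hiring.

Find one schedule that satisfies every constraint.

Hiring in 2pm; Sync in 2pm; OffsitePrep in 3pm; Onboarding in 2pm; One-on-one in 3pm

Checking: Hiring(2pm) before One-on-one(3pm); Hiring(2pm) before OffsitePrep(3pm).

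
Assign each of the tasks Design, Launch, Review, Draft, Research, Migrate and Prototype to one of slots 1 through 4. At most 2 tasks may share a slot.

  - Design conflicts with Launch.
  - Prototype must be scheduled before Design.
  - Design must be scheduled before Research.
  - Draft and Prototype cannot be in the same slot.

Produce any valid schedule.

Migrate -> 4; Research -> 3; Design -> 2; Launch -> 1; Prototype -> 1; Review -> 2; Draft -> 3

Checking: Prototype(1) before Design(2); Design(2) before Research(3); Design(2) != Launch(1); Draft(3) != Prototype(1); max 2 per slot (cap 2).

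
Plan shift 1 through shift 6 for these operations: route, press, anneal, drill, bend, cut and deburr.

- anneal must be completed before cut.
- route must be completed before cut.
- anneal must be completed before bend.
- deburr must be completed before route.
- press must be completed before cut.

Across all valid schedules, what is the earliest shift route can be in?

Precedence pushes route to at least shift 2; downstream work caps route at shift 5.
route at shift 2 is achievable: deburr=shift 1; press=shift 1; anneal=shift 1; bend=shift 2; cut=shift 3; drill=shift 1; route=shift 2.

shift 2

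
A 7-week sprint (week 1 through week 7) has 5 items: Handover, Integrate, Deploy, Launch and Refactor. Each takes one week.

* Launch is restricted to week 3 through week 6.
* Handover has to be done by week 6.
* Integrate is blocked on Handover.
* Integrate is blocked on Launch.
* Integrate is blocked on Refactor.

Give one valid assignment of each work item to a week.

Refactor -> week 1; Integrate -> week 4; Handover -> week 1; Deploy -> week 1; Launch -> week 3

Checking: Launch(week 3) before Integrate(week 4); Handover(week 1) before Integrate(week 4); Refactor(week 1) before Integrate(week 4); Launch=week 3 in [week 3,week 6]; Handover=week 1 in [week 1,week 6].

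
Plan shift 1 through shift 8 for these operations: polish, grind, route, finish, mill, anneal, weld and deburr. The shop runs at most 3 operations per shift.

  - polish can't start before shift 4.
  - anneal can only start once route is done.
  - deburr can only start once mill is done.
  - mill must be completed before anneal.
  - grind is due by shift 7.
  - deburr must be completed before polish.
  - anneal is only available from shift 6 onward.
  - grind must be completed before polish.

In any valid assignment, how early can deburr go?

Precedence pushes deburr to at least shift 2; downstream work caps deburr at shift 7.
deburr at shift 2 is achievable: polish=shift 4; deburr=shift 2; weld=shift 2; anneal=shift 6; finish=shift 2; grind=shift 1; route=shift 1; mill=shift 1.

shift 2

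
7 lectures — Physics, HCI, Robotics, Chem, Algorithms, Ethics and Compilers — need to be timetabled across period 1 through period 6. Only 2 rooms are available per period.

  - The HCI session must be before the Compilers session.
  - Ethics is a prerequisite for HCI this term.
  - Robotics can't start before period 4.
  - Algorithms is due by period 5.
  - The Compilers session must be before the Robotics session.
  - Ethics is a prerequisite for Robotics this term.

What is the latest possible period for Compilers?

period 5

Precedence pushes Compilers to at least period 3; downstream work caps Compilers at period 5.
Compilers at period 5 is achievable: Compilers=period 5; HCI=period 2; Ethics=period 1; Chem=period 3; Robotics=period 6; Algorithms=period 1; Physics=period 2.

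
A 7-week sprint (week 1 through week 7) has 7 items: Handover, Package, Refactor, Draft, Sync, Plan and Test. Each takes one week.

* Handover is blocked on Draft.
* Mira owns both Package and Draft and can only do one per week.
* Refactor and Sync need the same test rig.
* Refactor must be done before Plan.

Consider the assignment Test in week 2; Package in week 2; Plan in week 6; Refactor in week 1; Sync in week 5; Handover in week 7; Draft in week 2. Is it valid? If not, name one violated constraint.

No — it violates: Mira owns both Package and Draft and can only do one per week

Handover is blocked on Draft — holds.
Refactor and Sync need the same test rig — holds.
Refactor must be done before Plan — holds.
Mira owns both Package and Draft and can only do one per week — violated.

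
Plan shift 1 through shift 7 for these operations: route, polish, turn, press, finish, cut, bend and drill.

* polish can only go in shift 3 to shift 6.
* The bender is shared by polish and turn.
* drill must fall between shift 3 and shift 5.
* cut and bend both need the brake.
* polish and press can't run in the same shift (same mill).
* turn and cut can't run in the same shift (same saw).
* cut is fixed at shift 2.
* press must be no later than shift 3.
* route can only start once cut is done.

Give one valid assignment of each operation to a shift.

cut=shift 2; press=shift 1; turn=shift 1; drill=shift 3; bend=shift 1; polish=shift 3; route=shift 3; finish=shift 1

Checking: cut(shift 2) before route(shift 3); cut(shift 2) != bend(shift 1); turn(shift 1) != cut(shift 2); polish(shift 3) != turn(shift 1); polish(shift 3) != press(shift 1); press=shift 1 in [shift 1,shift 3]; drill=shift 3 in [shift 3,shift 5]; cut=shift 2 in [shift 2,shift 2]; polish=shift 3 in [shift 3,shift 6].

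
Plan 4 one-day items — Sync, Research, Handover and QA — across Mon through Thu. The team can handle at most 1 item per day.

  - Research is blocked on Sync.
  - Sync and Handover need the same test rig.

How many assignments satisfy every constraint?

12

Splitting on Sync: it can be Mon (6), Tue (4), Wed (2). Listing each branch's schedules as (Research, Handover, QA):
Sync=Mon: (Tue,Wed,Thu) (Tue,Thu,Wed) (Wed,Tue,Thu) (Wed,Thu,Tue) (Thu,Tue,Wed) (Thu,Wed,Tue) — 6.
Sync=Tue: (Wed,Mon,Thu) (Wed,Thu,Mon) (Thu,Mon,Wed) (Thu,Wed,Mon) — 4.
Sync=Wed: (Thu,Mon,Tue) (Thu,Tue,Mon) — 2.
Summing: 6 + 4 + 2 = 12.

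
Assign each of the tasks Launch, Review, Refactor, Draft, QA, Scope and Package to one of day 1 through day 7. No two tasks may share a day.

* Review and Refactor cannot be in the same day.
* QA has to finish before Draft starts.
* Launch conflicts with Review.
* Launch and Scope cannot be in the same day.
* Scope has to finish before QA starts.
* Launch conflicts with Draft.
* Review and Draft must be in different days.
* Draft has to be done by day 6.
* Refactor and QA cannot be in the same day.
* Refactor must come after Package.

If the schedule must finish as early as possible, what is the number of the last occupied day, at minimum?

day 7

The precedence chain requires at least 3 distinct days.
With at most 1 per day and 7 tasks, at least 7 days are needed.
7 works (last occupied day: day 7): for example Launch in day 6; Refactor in day 5; Package in day 4; Draft in day 3; Scope in day 1; QA in day 2; Review in day 7.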